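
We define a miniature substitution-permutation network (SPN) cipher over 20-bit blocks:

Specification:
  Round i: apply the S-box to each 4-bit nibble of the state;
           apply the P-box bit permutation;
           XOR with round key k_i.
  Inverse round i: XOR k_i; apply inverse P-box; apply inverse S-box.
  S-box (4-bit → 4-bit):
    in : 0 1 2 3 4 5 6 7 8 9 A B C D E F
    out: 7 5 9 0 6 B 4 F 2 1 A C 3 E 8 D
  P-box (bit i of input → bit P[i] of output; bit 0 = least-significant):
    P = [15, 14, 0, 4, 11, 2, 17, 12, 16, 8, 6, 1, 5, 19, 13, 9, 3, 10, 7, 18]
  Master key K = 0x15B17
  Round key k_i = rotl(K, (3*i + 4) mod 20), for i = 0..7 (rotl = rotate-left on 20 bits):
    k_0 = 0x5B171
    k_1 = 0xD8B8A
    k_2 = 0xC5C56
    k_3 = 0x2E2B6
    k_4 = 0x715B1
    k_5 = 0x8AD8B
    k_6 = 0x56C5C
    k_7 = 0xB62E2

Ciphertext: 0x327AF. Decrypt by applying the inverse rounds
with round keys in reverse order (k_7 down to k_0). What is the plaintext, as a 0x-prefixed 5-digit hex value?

0xA8AEC

s_0 = ciphertext = 0x327AF
s_1 = InvRound(s_0, k_7) = 0xC8484
s_2 = InvRound(s_1, k_6) = 0x14195
s_3 = InvRound(s_2, k_5) = 0xC42C5
s_4 = InvRound(s_3, k_4) = 0x850DA
s_5 = InvRound(s_4, k_3) = 0x976D9
s_6 = InvRound(s_5, k_2) = 0xFB2C6
s_7 = InvRound(s_6, k_1) = 0x96473
s_8 = InvRound(s_7, k_0) = 0xA8AEC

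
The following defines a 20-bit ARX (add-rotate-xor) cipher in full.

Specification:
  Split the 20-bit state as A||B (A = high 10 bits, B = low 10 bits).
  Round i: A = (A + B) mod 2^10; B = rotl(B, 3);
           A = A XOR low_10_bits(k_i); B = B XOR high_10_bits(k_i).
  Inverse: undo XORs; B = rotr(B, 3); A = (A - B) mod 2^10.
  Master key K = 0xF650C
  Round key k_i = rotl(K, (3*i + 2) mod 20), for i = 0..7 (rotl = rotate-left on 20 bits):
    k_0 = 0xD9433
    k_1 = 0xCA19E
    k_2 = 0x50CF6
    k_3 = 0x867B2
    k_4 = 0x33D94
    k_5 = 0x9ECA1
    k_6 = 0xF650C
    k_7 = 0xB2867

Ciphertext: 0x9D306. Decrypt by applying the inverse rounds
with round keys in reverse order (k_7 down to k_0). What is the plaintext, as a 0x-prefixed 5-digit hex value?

0xBDB98

s_0 = ciphertext = 0x9D306
s_1 = InvRound(s_0, k_7) = 0xF6A39
s_2 = InvRound(s_1, k_6) = 0xA683C
s_3 = InvRound(s_2, k_5) = 0x9CFC8
s_4 = InvRound(s_3, k_4) = 0x01FE0
s_5 = InvRound(s_4, k_3) = 0xBD8BF
s_6 = InvRound(s_5, k_2) = 0xF063F
s_7 = InvRound(s_6, k_1) = 0xAF7A2
s_8 = InvRound(s_7, k_0) = 0xBDB98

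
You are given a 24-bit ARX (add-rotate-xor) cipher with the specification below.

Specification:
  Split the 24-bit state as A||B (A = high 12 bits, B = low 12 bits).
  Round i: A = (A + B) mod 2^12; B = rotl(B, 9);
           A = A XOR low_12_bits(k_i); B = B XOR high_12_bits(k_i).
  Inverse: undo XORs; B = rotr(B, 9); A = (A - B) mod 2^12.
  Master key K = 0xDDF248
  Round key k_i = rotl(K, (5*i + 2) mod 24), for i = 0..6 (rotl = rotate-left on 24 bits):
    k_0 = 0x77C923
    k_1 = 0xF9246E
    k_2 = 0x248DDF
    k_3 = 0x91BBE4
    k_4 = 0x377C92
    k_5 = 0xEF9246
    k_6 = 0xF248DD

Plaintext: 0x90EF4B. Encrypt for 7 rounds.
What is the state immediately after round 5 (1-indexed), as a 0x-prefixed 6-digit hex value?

s_0 = plaintext = 0x90EF4B
s_1 = Round(s_0, k_0) = 0x17A095
s_2 = Round(s_1, k_1) = 0x661580
s_3 = Round(s_2, k_2) = 0x63E2F8
s_4 = Round(s_3, k_3) = 0x2D2944
s_5 = Round(s_4, k_4) = 0x084A5F
s_6 = Round(s_5, k_5) = 0x8A51B2
s_7 = Round(s_6, k_6) = 0x28AB12

0x084A5F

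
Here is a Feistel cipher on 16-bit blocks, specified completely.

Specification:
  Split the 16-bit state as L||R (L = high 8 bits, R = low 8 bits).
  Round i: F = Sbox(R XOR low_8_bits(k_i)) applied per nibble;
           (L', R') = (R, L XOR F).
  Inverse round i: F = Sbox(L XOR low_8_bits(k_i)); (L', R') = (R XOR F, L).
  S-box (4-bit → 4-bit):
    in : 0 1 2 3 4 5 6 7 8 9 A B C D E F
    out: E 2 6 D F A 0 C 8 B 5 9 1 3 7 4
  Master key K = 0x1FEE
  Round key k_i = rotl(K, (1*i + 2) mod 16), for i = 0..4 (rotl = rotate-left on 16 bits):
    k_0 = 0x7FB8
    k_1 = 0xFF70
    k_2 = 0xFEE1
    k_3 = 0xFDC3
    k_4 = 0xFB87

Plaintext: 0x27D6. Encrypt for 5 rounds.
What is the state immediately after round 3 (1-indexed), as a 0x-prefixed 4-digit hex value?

s_0 = plaintext = 0x27D6
s_1 = Round(s_0, k_0) = 0xD620
s_2 = Round(s_1, k_1) = 0x2078
s_3 = Round(s_2, k_2) = 0x789B
s_4 = Round(s_3, k_3) = 0x9BD0
s_5 = Round(s_4, k_4) = 0xD037

0x789B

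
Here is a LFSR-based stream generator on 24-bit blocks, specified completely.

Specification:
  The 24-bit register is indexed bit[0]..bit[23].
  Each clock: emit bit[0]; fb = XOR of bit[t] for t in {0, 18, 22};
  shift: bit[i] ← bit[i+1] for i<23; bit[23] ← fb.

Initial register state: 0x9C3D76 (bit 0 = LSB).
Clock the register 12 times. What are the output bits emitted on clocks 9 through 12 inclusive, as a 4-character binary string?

reg_0 = 0x9C3D76
clock 1: out=0, reg = 0xCE1EBB
clock 2: out=1, reg = 0xE70F5D
clock 3: out=1, reg = 0xF387AE
clock 4: out=0, reg = 0xF9C3D7
clock 5: out=1, reg = 0x7CE1EB
clock 6: out=1, reg = 0xBE70F5
clock 7: out=1, reg = 0x5F387A
clock 8: out=0, reg = 0x2F9C3D
clock 9: out=1, reg = 0x17CE1E
clock 10: out=0, reg = 0x8BE70F
clock 11: out=1, reg = 0xC5F387
clock 12: out=1, reg = 0xE2F9C3

1011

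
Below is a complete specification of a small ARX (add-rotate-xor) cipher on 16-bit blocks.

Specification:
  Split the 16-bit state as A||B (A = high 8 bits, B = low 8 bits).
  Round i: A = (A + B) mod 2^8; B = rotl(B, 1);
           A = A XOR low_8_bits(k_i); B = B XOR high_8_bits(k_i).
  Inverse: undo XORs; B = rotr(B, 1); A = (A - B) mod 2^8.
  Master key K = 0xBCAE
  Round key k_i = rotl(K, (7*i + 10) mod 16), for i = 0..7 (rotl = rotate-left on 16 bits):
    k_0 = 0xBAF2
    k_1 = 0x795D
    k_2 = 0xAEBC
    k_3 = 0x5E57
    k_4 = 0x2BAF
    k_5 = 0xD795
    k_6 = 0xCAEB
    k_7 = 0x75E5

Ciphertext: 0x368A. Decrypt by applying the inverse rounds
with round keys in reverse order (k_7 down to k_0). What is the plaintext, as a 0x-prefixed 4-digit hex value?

0xDD5F

s_0 = ciphertext = 0x368A
s_1 = InvRound(s_0, k_7) = 0xD4FF
s_2 = InvRound(s_1, k_6) = 0xA59A
s_3 = InvRound(s_2, k_5) = 0x8AA6
s_4 = InvRound(s_3, k_4) = 0x5FC6
s_5 = InvRound(s_4, k_3) = 0xBC4C
s_6 = InvRound(s_5, k_2) = 0x8F71
s_7 = InvRound(s_6, k_1) = 0xCE04
s_8 = InvRound(s_7, k_0) = 0xDD5F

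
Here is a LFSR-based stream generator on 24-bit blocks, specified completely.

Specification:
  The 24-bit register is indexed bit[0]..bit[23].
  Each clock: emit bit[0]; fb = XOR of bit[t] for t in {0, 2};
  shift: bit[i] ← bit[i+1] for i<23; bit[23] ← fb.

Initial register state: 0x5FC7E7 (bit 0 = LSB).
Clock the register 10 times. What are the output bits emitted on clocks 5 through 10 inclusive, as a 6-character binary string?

reg_0 = 0x5FC7E7
clock 1: out=1, reg = 0x2FE3F3
clock 2: out=1, reg = 0x97F1F9
clock 3: out=1, reg = 0xCBF8FC
clock 4: out=0, reg = 0xE5FC7E
clock 5: out=0, reg = 0xF2FE3F
clock 6: out=1, reg = 0x797F1F
clock 7: out=1, reg = 0x3CBF8F
clock 8: out=1, reg = 0x1E5FC7
clock 9: out=1, reg = 0x0F2FE3
clock 10: out=1, reg = 0x8797F1

011111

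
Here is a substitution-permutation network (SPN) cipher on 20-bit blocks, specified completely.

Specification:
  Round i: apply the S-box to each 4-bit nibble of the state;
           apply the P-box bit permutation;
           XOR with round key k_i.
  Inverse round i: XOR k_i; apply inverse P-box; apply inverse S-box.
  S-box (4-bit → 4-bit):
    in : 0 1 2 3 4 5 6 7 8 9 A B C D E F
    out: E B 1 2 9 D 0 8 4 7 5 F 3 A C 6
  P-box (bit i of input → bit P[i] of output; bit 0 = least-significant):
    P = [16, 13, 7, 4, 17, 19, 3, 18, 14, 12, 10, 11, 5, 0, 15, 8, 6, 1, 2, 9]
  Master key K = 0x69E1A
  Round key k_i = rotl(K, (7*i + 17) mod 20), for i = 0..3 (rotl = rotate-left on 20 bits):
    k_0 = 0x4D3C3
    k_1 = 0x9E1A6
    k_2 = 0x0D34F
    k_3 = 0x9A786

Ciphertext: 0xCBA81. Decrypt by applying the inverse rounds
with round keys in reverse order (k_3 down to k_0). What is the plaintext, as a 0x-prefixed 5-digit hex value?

0xD6D39

s_0 = ciphertext = 0xCBA81
s_1 = InvRound(s_0, k_3) = 0xFD072
s_2 = InvRound(s_1, k_2) = 0xE16B4
s_3 = InvRound(s_2, k_1) = 0xDE941
s_4 = InvRound(s_3, k_0) = 0xD6D39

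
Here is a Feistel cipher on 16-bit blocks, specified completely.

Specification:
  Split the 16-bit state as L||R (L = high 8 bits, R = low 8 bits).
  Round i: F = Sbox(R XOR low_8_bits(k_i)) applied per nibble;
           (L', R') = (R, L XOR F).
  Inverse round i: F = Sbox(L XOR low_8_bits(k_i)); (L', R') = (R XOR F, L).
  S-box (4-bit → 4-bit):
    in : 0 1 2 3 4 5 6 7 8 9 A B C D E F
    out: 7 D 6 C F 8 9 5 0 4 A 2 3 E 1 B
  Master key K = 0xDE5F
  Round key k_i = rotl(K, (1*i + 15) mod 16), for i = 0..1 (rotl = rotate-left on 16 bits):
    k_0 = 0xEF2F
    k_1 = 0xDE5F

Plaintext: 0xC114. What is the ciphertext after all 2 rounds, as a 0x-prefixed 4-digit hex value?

0x0397

s_0 = plaintext = 0xC114
s_1 = Round(s_0, k_0) = 0x1403
s_2 = Round(s_1, k_1) = 0x0397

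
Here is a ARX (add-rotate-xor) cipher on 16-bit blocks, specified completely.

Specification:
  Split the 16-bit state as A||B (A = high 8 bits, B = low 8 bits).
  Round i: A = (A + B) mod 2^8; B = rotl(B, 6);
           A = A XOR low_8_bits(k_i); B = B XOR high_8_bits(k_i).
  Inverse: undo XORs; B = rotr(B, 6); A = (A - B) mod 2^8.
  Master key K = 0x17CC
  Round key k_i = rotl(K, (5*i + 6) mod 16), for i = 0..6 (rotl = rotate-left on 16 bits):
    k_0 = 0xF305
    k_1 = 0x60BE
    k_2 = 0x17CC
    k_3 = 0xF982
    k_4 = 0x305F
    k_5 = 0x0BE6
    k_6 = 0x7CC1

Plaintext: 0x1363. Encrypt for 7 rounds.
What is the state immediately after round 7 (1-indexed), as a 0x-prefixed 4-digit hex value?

0xA8E7

s_0 = plaintext = 0x1363
s_1 = Round(s_0, k_0) = 0x732B
s_2 = Round(s_1, k_1) = 0x20AA
s_3 = Round(s_2, k_2) = 0x06BD
s_4 = Round(s_3, k_3) = 0x4196
s_5 = Round(s_4, k_4) = 0x8895
s_6 = Round(s_5, k_5) = 0xFB6E
s_7 = Round(s_6, k_6) = 0xA8E7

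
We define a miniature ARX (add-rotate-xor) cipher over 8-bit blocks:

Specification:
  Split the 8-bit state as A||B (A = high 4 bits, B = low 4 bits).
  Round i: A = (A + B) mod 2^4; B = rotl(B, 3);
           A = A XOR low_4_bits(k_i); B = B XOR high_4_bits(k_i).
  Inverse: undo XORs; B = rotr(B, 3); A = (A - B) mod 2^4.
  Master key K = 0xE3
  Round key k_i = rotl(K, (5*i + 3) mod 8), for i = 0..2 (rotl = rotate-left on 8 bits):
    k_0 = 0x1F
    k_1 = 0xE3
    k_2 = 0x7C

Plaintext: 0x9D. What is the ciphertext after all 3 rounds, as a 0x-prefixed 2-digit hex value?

0x0F

s_0 = plaintext = 0x9D
s_1 = Round(s_0, k_0) = 0x9F
s_2 = Round(s_1, k_1) = 0xB1
s_3 = Round(s_2, k_2) = 0x0F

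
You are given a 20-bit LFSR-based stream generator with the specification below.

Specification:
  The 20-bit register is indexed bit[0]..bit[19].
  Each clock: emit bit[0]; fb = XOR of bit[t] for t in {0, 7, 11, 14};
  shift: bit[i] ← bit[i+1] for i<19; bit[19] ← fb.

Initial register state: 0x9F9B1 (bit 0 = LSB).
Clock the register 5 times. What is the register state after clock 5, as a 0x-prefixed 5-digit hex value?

reg_0 = 0x9F9B1
clock 1: out=1, reg = 0x4FCD8
clock 2: out=0, reg = 0xA7E6C
clock 3: out=0, reg = 0x53F36
clock 4: out=0, reg = 0xA9F9B
clock 5: out=1, reg = 0xD4FCD

0xD4FCD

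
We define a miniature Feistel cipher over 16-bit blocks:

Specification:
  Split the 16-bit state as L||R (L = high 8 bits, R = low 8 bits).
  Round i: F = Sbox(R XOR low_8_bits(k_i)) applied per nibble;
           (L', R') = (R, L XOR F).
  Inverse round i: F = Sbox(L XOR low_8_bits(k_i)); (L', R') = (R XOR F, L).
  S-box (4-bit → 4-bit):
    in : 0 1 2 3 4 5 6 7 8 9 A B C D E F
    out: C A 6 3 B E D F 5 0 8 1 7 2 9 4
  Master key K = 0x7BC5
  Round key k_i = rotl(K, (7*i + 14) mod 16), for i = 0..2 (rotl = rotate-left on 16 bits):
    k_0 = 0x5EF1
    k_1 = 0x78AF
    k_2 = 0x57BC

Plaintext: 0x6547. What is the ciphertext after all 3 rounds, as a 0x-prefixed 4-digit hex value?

s_0 = plaintext = 0x6547
s_1 = Round(s_0, k_0) = 0x4778
s_2 = Round(s_1, k_1) = 0x7868
s_3 = Round(s_2, k_2) = 0x6853

0x6853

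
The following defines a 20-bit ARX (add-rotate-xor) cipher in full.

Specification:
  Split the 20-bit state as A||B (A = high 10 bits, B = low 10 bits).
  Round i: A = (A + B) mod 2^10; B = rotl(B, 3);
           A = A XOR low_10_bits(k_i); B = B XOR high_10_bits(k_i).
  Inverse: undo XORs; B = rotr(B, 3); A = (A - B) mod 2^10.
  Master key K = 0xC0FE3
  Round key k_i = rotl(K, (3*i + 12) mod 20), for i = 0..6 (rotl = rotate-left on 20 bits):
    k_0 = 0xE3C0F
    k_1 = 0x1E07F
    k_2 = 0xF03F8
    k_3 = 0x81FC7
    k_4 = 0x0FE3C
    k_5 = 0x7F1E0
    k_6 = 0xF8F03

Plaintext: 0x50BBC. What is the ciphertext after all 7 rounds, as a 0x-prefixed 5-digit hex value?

s_0 = plaintext = 0x50BBC
s_1 = Round(s_0, k_0) = 0x3C668
s_2 = Round(s_1, k_1) = 0xC9B3C
s_3 = Round(s_2, k_2) = 0x66A26
s_4 = Round(s_3, k_3) = 0x01F33
s_5 = Round(s_4, k_4) = 0x419A1
s_6 = Round(s_5, k_5) = 0xD1CF7
s_7 = Round(s_6, k_6) = 0xCF45A

0xCF45A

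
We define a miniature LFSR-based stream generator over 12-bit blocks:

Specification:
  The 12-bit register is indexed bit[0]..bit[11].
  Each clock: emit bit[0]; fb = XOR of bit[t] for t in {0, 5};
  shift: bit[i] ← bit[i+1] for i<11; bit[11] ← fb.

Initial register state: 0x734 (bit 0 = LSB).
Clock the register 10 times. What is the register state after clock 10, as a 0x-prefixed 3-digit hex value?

reg_0 = 0x734
clock 1: out=0, reg = 0xB9A
clock 2: out=0, reg = 0x5CD
clock 3: out=1, reg = 0xAE6
clock 4: out=0, reg = 0xD73
clock 5: out=1, reg = 0x6B9
clock 6: out=1, reg = 0x35C
clock 7: out=0, reg = 0x1AE
clock 8: out=0, reg = 0x8D7
clock 9: out=1, reg = 0xC6B
clock 10: out=1, reg = 0x635

0x635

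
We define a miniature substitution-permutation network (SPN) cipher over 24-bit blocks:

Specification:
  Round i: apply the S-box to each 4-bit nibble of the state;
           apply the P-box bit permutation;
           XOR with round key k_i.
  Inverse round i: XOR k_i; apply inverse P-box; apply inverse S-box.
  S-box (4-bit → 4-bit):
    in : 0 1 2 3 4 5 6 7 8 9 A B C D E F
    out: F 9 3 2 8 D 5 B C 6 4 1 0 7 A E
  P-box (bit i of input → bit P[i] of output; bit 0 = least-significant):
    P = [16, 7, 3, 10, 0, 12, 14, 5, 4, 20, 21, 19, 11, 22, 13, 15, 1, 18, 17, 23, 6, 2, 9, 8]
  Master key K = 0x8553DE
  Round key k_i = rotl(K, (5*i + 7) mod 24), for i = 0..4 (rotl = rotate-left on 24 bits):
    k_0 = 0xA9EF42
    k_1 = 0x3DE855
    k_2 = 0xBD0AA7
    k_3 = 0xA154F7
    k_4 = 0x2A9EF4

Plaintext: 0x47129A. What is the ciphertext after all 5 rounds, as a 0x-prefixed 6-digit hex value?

0xAFE0FA

s_0 = plaintext = 0x47129A
s_1 = Round(s_0, k_0) = 0x3D3658
s_2 = Round(s_1, k_1) = 0x5BAC6A
s_3 = Round(s_2, k_2) = 0xBD69EC
s_4 = Round(s_3, k_3) = 0x976C95
s_5 = Round(s_4, k_4) = 0xAFE0FA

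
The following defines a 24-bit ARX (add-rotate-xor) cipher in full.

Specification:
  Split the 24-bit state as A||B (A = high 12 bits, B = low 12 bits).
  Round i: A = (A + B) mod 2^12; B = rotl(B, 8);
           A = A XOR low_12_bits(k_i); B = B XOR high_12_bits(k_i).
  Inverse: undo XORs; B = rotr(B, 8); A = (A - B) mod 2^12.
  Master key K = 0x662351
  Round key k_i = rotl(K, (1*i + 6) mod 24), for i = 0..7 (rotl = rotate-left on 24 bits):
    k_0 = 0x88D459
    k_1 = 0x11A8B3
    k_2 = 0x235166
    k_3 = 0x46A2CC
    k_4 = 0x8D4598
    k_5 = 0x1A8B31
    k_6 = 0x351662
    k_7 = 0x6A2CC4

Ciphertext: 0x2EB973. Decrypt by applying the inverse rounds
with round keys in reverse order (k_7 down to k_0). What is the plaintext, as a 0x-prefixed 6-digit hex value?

0x881793

s_0 = ciphertext = 0x2EB973
s_1 = InvRound(s_0, k_7) = 0x110D1F
s_2 = InvRound(s_1, k_6) = 0x2844EE
s_3 = InvRound(s_2, k_5) = 0x550465
s_4 = InvRound(s_3, k_4) = 0x5ACB1C
s_5 = InvRound(s_4, k_3) = 0xFF176F
s_6 = InvRound(s_5, k_2) = 0x8F25A5
s_7 = InvRound(s_6, k_1) = 0x44DBF4
s_8 = InvRound(s_7, k_0) = 0x881793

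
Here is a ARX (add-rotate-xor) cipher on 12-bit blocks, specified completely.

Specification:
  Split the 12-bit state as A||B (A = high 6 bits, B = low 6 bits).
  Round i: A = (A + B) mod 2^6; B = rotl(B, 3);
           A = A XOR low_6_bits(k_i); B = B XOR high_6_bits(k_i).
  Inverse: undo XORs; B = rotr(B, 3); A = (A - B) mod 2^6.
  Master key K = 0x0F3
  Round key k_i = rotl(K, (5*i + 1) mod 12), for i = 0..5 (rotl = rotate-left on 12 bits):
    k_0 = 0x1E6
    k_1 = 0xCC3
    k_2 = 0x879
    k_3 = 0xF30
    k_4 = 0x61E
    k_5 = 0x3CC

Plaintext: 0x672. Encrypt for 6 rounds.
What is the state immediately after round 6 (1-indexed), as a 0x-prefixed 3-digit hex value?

0x545

s_0 = plaintext = 0x672
s_1 = Round(s_0, k_0) = 0xB51
s_2 = Round(s_1, k_1) = 0xF79
s_3 = Round(s_2, k_2) = 0x3EE
s_4 = Round(s_3, k_3) = 0x349
s_5 = Round(s_4, k_4) = 0x211
s_6 = Round(s_5, k_5) = 0x545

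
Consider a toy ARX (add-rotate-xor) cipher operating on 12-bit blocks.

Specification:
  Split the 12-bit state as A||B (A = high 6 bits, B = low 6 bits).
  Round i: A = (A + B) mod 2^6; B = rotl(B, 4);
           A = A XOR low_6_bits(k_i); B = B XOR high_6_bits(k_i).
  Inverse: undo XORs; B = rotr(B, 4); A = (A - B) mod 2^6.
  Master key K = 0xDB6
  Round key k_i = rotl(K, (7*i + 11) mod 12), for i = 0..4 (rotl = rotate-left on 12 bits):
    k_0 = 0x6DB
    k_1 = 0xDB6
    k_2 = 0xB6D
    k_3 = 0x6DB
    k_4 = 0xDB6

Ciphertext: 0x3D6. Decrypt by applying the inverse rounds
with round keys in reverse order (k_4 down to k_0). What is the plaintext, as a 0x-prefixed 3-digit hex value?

0xC08

s_0 = ciphertext = 0x3D6
s_1 = InvRound(s_0, k_4) = 0xDC2
s_2 = InvRound(s_1, k_3) = 0x1E5
s_3 = InvRound(s_2, k_2) = 0x2A0
s_4 = InvRound(s_3, k_1) = 0x8D9
s_5 = InvRound(s_4, k_0) = 0xC08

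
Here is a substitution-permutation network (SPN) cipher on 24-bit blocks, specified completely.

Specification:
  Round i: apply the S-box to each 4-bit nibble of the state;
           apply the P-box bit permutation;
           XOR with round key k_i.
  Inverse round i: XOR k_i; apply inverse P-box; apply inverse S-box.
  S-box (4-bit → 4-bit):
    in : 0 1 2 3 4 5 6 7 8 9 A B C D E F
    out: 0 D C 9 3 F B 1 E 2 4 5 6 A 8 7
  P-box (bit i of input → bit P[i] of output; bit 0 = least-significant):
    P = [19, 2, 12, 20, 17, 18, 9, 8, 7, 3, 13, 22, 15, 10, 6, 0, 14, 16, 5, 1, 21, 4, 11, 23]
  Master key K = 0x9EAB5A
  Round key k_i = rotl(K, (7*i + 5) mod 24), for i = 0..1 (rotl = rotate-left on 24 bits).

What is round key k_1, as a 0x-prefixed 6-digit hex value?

0xB5A9EA

K = 0x9EAB5A
k_0 = rotl(K, (7*0+5) mod 24) = rotl(K, 5) = 0xD56B53
k_1 = rotl(K, (7*1+5) mod 24) = rotl(K, 12) = 0xB5A9EA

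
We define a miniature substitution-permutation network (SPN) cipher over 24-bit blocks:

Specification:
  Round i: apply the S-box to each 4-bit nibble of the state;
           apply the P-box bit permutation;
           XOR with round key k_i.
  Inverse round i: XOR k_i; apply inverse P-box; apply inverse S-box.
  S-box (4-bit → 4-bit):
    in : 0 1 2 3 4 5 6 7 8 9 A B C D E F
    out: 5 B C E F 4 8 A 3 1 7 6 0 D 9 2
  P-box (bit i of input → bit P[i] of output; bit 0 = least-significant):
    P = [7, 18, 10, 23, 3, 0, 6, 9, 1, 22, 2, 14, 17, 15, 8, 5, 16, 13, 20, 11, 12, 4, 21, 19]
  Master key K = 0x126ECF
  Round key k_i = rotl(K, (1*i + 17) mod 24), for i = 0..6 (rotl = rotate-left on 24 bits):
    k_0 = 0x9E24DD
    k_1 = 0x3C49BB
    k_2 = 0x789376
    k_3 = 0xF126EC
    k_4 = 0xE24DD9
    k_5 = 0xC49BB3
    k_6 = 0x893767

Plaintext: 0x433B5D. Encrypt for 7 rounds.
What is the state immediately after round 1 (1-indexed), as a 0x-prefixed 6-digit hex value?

s_0 = plaintext = 0x433B5D
s_1 = Round(s_0, k_0) = 0x669929
s_2 = Round(s_1, k_1) = 0x364379
s_3 = Round(s_2, k_2) = 0x1258C3
s_4 = Round(s_3, k_3) = 0x2D3BFE
s_5 = Round(s_4, k_4) = 0x1BC47C
s_6 = Round(s_5, k_5) = 0x9CE9A4
s_7 = Round(s_6, k_6) = 0x0F238C

0x669929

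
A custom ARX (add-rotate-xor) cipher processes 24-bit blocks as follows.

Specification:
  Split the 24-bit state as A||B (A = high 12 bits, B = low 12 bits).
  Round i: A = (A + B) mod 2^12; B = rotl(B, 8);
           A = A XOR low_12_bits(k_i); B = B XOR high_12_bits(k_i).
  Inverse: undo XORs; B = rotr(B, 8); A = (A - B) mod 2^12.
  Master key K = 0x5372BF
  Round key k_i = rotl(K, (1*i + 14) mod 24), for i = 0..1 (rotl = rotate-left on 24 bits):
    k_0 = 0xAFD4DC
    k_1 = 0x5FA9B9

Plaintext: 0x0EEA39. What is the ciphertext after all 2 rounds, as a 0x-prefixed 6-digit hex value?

s_0 = plaintext = 0x0EEA39
s_1 = Round(s_0, k_0) = 0xFFB35E
s_2 = Round(s_1, k_1) = 0xAE0BCF

0xAE0BCF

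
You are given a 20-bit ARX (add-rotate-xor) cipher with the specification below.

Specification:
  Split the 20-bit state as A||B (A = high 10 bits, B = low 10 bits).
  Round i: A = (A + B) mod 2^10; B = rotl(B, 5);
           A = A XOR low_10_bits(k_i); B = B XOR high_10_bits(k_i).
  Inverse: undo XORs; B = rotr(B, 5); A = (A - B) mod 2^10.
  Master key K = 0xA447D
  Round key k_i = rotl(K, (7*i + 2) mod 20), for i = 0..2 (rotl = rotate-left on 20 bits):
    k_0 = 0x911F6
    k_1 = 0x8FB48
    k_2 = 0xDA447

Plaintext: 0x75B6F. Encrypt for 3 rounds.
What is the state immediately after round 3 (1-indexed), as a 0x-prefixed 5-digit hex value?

0x2EB07

s_0 = plaintext = 0x75B6F
s_1 = Round(s_0, k_0) = 0x2CFBF
s_2 = Round(s_1, k_1) = 0xCE9C3
s_3 = Round(s_2, k_2) = 0x2EB07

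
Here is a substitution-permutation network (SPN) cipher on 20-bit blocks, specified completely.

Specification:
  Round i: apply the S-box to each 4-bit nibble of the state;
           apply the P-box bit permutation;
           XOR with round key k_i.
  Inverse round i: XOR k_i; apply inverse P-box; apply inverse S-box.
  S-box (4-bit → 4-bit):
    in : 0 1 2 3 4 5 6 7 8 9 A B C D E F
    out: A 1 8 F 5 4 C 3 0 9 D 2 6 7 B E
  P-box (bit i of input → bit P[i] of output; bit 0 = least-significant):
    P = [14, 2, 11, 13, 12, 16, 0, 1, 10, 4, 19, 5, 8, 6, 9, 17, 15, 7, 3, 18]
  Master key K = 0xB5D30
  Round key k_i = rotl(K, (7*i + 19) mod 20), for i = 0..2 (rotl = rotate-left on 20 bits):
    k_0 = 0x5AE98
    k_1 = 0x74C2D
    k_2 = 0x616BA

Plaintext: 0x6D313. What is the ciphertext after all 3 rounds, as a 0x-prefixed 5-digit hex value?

0x83B8D

s_0 = plaintext = 0x6D313
s_1 = Round(s_0, k_0) = 0x9D1E4
s_2 = Round(s_1, k_1) = 0x2936F
s_3 = Round(s_2, k_2) = 0x83B8D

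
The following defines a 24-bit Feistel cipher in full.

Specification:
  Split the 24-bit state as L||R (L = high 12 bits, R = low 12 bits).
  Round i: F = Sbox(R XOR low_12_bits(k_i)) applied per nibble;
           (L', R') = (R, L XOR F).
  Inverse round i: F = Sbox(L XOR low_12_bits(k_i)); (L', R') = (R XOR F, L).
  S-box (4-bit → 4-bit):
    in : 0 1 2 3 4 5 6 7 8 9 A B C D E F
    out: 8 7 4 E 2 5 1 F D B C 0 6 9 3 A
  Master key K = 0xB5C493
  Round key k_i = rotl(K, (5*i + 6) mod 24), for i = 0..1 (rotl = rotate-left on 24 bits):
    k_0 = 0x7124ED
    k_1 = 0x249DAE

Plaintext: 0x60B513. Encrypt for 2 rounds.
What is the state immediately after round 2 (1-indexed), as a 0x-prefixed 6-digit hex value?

s_0 = plaintext = 0x60B513
s_1 = Round(s_0, k_0) = 0x5131A8
s_2 = Round(s_1, k_1) = 0x1A8392

0x1A8392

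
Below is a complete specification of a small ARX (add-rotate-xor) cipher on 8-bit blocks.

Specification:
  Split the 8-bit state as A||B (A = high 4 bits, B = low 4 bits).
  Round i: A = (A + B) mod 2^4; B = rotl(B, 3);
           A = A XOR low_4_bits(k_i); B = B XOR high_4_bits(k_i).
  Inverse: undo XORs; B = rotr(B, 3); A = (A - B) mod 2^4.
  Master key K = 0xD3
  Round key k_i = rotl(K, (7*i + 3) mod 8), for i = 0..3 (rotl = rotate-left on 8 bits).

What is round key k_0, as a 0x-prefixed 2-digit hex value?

K = 0xD3
k_0 = rotl(K, (7*0+3) mod 8) = rotl(K, 3) = 0x9E

0x9E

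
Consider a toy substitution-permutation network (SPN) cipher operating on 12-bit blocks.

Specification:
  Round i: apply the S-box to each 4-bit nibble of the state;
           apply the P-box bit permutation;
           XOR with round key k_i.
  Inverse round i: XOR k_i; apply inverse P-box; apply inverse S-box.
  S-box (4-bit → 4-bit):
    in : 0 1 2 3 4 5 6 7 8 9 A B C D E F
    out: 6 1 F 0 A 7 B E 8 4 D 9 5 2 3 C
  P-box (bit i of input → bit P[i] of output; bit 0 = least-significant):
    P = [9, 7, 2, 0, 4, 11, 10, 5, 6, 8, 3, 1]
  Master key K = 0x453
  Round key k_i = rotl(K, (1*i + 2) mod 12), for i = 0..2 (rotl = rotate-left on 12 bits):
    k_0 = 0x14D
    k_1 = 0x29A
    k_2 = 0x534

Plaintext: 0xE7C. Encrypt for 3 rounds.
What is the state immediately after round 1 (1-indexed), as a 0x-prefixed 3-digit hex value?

0xE29

s_0 = plaintext = 0xE7C
s_1 = Round(s_0, k_0) = 0xE29
s_2 = Round(s_1, k_1) = 0xFEE
s_3 = Round(s_2, k_2) = 0xFAE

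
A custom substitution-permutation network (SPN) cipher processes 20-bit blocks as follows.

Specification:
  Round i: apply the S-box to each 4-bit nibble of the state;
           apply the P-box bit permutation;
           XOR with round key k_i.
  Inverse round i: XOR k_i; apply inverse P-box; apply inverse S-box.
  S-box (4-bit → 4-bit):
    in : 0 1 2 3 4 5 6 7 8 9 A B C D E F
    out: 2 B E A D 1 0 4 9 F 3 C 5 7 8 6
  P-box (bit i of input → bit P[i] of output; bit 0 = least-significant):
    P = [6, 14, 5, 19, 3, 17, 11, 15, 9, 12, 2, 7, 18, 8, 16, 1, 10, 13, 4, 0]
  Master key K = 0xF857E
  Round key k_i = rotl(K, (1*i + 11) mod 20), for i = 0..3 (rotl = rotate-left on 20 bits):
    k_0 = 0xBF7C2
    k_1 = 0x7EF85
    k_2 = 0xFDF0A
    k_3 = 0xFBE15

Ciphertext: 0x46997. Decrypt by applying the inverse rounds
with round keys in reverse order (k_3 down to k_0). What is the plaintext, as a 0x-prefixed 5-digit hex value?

s_0 = ciphertext = 0x46997
s_1 = InvRound(s_0, k_3) = 0x52133
s_2 = InvRound(s_1, k_2) = 0x96A92
s_3 = InvRound(s_2, k_1) = 0x4173E
s_4 = InvRound(s_3, k_0) = 0xFCB19

0xFCB19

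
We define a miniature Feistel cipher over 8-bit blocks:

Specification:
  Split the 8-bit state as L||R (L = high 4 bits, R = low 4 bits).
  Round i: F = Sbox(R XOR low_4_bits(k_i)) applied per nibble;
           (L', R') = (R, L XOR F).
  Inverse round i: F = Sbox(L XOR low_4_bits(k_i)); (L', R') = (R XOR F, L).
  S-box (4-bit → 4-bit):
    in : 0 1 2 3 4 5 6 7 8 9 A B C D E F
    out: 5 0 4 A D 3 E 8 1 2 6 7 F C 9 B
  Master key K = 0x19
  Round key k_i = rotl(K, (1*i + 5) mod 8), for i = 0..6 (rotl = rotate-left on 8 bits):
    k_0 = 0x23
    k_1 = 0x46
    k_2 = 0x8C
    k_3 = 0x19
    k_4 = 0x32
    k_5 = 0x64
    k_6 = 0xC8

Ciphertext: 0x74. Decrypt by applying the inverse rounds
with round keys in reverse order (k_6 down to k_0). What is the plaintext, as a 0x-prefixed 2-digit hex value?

0xBB

s_0 = ciphertext = 0x74
s_1 = InvRound(s_0, k_6) = 0xF7
s_2 = InvRound(s_1, k_5) = 0x0F
s_3 = InvRound(s_2, k_4) = 0xB0
s_4 = InvRound(s_3, k_3) = 0x4B
s_5 = InvRound(s_4, k_2) = 0xA4
s_6 = InvRound(s_5, k_1) = 0xBA
s_7 = InvRound(s_6, k_0) = 0xBB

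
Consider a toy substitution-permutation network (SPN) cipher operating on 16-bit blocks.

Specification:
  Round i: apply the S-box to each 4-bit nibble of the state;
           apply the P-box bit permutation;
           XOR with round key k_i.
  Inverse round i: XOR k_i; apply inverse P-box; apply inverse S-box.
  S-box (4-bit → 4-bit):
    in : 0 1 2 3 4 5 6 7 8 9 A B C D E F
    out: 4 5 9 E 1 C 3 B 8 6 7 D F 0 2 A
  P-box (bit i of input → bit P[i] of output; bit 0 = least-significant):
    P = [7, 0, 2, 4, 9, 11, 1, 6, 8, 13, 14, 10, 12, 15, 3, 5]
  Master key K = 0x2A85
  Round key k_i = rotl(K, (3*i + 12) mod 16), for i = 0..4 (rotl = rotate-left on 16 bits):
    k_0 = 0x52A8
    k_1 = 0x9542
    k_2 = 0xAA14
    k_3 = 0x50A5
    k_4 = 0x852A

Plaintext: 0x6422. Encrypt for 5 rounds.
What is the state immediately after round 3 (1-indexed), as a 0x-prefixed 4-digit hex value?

s_0 = plaintext = 0x6422
s_1 = Round(s_0, k_0) = 0xC178
s_2 = Round(s_1, k_1) = 0x4E3A
s_3 = Round(s_2, k_2) = 0x92D3
s_4 = Round(s_3, k_3) = 0xD5B8
s_5 = Round(s_4, k_4) = 0xC378

0x92D3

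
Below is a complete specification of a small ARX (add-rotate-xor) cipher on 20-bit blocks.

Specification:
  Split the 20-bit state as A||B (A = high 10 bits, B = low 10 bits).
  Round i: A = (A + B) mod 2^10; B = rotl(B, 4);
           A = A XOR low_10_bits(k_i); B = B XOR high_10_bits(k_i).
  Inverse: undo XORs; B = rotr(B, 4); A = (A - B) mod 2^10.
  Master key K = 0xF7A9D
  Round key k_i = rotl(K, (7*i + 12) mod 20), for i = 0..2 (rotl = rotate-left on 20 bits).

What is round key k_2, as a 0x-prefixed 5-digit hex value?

0xEA77D

K = 0xF7A9D
k_0 = rotl(K, (7*0+12) mod 20) = rotl(K, 12) = 0x9DF7A
k_1 = rotl(K, (7*1+12) mod 20) = rotl(K, 19) = 0xFBD4E
k_2 = rotl(K, (7*2+12) mod 20) = rotl(K, 6) = 0xEA77D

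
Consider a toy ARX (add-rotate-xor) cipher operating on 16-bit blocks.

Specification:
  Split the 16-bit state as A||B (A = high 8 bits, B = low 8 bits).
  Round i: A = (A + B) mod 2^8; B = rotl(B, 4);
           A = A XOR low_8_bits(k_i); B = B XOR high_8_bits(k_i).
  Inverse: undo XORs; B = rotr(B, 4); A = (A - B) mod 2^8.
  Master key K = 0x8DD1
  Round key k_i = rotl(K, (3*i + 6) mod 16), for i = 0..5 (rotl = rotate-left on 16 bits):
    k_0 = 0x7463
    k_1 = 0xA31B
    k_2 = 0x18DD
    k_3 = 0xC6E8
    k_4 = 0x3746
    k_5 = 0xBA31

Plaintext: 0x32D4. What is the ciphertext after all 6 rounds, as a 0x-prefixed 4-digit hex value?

0xD5BE

s_0 = plaintext = 0x32D4
s_1 = Round(s_0, k_0) = 0x6539
s_2 = Round(s_1, k_1) = 0x8530
s_3 = Round(s_2, k_2) = 0x681B
s_4 = Round(s_3, k_3) = 0x6B77
s_5 = Round(s_4, k_4) = 0xA440
s_6 = Round(s_5, k_5) = 0xD5BE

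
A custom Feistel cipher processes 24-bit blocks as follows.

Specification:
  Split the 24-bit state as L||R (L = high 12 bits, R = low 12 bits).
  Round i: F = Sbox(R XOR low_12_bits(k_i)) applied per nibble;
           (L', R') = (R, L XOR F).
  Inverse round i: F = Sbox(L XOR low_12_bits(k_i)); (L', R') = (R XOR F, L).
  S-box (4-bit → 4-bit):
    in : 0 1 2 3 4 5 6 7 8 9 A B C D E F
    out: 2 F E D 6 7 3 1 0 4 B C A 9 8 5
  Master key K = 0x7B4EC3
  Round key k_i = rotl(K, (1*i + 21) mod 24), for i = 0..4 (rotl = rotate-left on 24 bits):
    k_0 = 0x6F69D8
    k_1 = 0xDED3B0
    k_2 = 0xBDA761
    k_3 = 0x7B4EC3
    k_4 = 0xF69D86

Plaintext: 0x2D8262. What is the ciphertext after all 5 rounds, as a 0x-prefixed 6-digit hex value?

s_0 = plaintext = 0x2D8262
s_1 = Round(s_0, k_0) = 0x262E13
s_2 = Round(s_1, k_1) = 0xE13BDF
s_3 = Round(s_2, k_2) = 0xBDF4DB
s_4 = Round(s_3, k_3) = 0x4DB02F
s_5 = Round(s_4, k_4) = 0x02FD6F

0x02FD6F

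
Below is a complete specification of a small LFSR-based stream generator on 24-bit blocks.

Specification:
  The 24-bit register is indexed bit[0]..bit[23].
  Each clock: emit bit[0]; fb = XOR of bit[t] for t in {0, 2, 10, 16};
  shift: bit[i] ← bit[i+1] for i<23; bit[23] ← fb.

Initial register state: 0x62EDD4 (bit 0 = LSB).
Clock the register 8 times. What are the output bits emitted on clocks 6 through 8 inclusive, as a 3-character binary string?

reg_0 = 0x62EDD4
clock 1: out=0, reg = 0x3176EA
clock 2: out=0, reg = 0x18BB75
clock 3: out=1, reg = 0x0C5DBA
clock 4: out=0, reg = 0x862EDD
clock 5: out=1, reg = 0xC3176E
clock 6: out=0, reg = 0xE18BB7
clock 7: out=1, reg = 0xF0C5DB
clock 8: out=1, reg = 0x7862ED

011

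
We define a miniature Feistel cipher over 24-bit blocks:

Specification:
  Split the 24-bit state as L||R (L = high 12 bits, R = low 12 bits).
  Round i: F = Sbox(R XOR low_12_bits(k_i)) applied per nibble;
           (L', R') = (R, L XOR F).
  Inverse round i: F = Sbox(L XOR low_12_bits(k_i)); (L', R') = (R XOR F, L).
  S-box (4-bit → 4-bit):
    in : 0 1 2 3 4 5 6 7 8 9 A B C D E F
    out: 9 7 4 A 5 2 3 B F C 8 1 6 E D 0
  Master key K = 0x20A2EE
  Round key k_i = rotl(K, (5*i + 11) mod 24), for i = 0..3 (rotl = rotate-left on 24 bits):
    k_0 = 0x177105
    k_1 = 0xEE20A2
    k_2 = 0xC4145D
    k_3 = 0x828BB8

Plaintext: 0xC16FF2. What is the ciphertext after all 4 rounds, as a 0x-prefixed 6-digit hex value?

s_0 = plaintext = 0xC16FF2
s_1 = Round(s_0, k_0) = 0xFF211D
s_2 = Round(s_1, k_1) = 0x11D8E2
s_3 = Round(s_2, k_2) = 0x8E270D
s_4 = Round(s_3, k_3) = 0x70DEF0

0x70DEF0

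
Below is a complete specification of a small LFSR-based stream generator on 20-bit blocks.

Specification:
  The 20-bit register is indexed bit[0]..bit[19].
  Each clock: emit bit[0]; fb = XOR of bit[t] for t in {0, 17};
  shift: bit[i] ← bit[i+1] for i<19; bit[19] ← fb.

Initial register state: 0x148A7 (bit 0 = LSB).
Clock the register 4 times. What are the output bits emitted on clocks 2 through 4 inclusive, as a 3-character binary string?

reg_0 = 0x148A7
clock 1: out=1, reg = 0x8A453
clock 2: out=1, reg = 0xC5229
clock 3: out=1, reg = 0xE2914
clock 4: out=0, reg = 0xF148A

110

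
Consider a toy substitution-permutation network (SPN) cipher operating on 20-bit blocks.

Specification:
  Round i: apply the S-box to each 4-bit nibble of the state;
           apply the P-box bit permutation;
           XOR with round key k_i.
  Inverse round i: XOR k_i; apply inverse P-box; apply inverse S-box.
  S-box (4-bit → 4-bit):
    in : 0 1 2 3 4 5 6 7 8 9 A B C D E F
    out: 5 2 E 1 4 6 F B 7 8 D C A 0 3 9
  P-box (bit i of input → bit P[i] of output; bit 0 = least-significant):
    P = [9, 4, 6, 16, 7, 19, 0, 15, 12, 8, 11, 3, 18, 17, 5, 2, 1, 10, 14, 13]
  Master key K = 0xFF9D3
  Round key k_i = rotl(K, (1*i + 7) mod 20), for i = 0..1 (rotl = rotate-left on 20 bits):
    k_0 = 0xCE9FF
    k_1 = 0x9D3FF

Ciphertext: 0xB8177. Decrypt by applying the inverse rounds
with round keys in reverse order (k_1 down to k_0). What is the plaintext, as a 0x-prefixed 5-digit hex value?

0x29F70

s_0 = ciphertext = 0xB8177
s_1 = InvRound(s_0, k_1) = 0x41F33
s_2 = InvRound(s_1, k_0) = 0x29F70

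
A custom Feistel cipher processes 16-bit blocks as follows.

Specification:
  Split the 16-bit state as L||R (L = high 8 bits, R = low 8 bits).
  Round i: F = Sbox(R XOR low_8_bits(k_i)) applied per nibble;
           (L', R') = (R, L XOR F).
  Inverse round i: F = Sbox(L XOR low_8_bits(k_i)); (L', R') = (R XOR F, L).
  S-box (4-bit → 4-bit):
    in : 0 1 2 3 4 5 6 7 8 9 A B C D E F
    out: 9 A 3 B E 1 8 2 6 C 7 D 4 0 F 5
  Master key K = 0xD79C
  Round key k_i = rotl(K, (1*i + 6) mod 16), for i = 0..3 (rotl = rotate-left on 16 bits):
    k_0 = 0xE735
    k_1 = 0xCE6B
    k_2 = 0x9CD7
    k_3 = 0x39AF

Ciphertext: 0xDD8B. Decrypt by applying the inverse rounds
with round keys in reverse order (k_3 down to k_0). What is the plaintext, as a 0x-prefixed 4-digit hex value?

0xE063

s_0 = ciphertext = 0xDD8B
s_1 = InvRound(s_0, k_3) = 0xA8DD
s_2 = InvRound(s_1, k_2) = 0xF8A8
s_3 = InvRound(s_2, k_1) = 0x63F8
s_4 = InvRound(s_3, k_0) = 0xE063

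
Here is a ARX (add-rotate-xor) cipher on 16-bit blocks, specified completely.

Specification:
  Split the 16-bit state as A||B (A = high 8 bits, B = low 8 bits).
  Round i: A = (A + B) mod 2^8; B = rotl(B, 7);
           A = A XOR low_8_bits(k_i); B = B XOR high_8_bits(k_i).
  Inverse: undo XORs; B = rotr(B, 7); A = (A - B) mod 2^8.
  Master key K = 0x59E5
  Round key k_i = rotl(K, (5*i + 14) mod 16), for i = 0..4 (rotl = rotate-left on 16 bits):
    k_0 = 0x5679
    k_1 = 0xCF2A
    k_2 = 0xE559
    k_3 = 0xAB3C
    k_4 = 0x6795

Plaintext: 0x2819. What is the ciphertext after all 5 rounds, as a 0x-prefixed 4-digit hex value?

0x699F

s_0 = plaintext = 0x2819
s_1 = Round(s_0, k_0) = 0x38DA
s_2 = Round(s_1, k_1) = 0x38A2
s_3 = Round(s_2, k_2) = 0x83B4
s_4 = Round(s_3, k_3) = 0x0BF1
s_5 = Round(s_4, k_4) = 0x699F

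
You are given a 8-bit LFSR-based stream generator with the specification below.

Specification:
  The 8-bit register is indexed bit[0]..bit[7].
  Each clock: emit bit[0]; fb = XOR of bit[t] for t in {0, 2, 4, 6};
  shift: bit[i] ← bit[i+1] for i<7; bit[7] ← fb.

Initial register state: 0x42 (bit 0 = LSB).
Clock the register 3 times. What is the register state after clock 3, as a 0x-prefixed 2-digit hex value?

0x68

reg_0 = 0x42
clock 1: out=0, reg = 0xA1
clock 2: out=1, reg = 0xD0
clock 3: out=0, reg = 0x68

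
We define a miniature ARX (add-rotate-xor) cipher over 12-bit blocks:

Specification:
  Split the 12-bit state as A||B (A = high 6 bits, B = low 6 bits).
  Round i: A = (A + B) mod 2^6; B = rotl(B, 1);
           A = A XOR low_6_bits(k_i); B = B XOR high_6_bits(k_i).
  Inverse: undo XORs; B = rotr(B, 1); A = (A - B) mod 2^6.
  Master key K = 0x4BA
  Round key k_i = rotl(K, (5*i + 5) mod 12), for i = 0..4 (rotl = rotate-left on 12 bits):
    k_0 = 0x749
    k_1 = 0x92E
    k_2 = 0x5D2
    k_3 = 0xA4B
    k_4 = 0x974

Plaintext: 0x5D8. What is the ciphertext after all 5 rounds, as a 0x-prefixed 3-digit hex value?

0x854

s_0 = plaintext = 0x5D8
s_1 = Round(s_0, k_0) = 0x9AD
s_2 = Round(s_1, k_1) = 0xF7F
s_3 = Round(s_2, k_2) = 0xBA8
s_4 = Round(s_3, k_3) = 0x778
s_5 = Round(s_4, k_4) = 0x854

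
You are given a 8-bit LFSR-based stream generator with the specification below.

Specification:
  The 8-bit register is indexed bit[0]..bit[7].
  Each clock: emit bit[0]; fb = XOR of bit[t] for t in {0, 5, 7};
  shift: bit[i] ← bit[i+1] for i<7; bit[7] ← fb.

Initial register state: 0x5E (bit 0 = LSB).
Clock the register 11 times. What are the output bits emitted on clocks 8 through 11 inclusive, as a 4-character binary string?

reg_0 = 0x5E
clock 1: out=0, reg = 0x2F
clock 2: out=1, reg = 0x17
clock 3: out=1, reg = 0x8B
clock 4: out=1, reg = 0x45
clock 5: out=1, reg = 0xA2
clock 6: out=0, reg = 0x51
clock 7: out=1, reg = 0xA8
clock 8: out=0, reg = 0x54
clock 9: out=0, reg = 0x2A
clock 10: out=0, reg = 0x95
clock 11: out=1, reg = 0x4A

0001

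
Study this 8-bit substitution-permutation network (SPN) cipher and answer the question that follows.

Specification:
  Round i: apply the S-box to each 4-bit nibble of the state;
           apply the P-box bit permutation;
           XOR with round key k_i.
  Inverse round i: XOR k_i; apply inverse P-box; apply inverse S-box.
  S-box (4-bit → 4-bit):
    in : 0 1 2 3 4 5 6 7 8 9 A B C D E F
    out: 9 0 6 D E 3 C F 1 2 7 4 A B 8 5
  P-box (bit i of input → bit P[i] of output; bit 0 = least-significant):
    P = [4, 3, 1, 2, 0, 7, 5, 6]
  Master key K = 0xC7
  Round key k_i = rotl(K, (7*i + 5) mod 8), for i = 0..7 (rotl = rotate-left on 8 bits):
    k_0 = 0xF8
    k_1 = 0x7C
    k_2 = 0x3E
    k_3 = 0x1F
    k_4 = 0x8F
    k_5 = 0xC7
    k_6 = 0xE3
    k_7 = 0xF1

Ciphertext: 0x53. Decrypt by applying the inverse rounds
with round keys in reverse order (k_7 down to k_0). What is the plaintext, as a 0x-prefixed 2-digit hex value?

s_0 = ciphertext = 0x53
s_1 = InvRound(s_0, k_7) = 0x2B
s_2 = InvRound(s_1, k_6) = 0xC9
s_3 = InvRound(s_2, k_5) = 0x14
s_4 = InvRound(s_3, k_4) = 0x5A
s_5 = InvRound(s_4, k_3) = 0x0E
s_6 = InvRound(s_5, k_2) = 0xB8
s_7 = InvRound(s_6, k_1) = 0xCE
s_8 = InvRound(s_7, k_0) = 0xB3

0xB3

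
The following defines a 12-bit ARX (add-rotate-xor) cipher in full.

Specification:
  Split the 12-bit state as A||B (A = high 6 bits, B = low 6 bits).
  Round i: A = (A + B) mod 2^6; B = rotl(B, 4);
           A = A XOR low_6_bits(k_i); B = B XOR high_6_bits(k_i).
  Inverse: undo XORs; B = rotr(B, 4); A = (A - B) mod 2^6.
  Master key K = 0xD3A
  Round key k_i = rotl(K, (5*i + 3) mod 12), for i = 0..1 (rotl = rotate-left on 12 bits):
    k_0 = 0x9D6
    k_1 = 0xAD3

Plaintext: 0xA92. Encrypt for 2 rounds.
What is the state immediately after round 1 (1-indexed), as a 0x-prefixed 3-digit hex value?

s_0 = plaintext = 0xA92
s_1 = Round(s_0, k_0) = 0xA83
s_2 = Round(s_1, k_1) = 0xF9B

0xA83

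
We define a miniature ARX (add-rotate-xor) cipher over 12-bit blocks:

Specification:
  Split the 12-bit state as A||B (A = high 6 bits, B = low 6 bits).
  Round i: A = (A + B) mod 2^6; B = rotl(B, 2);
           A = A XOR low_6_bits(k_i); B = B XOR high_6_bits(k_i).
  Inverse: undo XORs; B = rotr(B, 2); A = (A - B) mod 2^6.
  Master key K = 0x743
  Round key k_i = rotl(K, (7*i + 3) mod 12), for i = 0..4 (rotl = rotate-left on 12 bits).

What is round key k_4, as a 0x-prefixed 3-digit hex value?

0x1BA

K = 0x743
k_0 = rotl(K, (7*0+3) mod 12) = rotl(K, 3) = 0xA1B
k_1 = rotl(K, (7*1+3) mod 12) = rotl(K, 10) = 0xDD0
k_2 = rotl(K, (7*2+3) mod 12) = rotl(K, 5) = 0x86E
k_3 = rotl(K, (7*3+3) mod 12) = rotl(K, 0) = 0x743
k_4 = rotl(K, (7*4+3) mod 12) = rotl(K, 7) = 0x1BA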